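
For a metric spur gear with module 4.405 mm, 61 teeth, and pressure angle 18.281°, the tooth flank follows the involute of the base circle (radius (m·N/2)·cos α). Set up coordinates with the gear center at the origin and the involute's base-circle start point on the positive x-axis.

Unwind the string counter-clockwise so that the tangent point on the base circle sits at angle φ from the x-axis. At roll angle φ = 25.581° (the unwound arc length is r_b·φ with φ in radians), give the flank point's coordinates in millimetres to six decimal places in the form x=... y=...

x=139.659940 y=3.709674

pitch radius r_p = m·N/2 = 4.405·61/2 = 134.352500
base radius r_b = r_p·cos α = 134.352500·cos 18.281° = 127.571669
roll angle φ = 25.581° = 0.44647268 rad
x = r_b·(cos φ + φ·sin φ) = 127.571669·(0.90197576 + 0.44647268·0.43178667) = 139.659940
y = r_b·(sin φ − φ·cos φ) = 127.571669·(0.43178667 − 0.44647268·0.90197576) = 3.709674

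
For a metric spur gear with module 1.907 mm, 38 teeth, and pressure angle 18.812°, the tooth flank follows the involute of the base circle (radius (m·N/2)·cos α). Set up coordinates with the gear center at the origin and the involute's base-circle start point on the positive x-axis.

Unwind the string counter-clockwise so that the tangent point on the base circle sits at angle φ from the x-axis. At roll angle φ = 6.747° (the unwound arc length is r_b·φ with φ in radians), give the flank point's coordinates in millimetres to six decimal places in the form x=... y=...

x=34.534471 y=0.018642

pitch radius r_p = m·N/2 = 1.907·38/2 = 36.233000
base radius r_b = r_p·cos α = 36.233000·cos 18.812° = 34.297496
roll angle φ = 6.747° = 0.11775736 rad
x = r_b·(cos φ + φ·sin φ) = 34.297496·(0.99307461 + 0.11775736·0.11748540) = 34.534471
y = r_b·(sin φ − φ·cos φ) = 34.297496·(0.11748540 − 0.11775736·0.99307461) = 0.018642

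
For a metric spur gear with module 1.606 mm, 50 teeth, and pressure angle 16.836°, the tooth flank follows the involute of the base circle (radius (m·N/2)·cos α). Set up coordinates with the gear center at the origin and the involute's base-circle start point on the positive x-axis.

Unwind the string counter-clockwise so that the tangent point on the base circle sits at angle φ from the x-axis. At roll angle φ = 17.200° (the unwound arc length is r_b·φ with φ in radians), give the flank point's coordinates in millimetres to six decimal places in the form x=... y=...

x=40.121838 y=0.343429

pitch radius r_p = m·N/2 = 1.606·50/2 = 40.150000
base radius r_b = r_p·cos α = 40.150000·cos 16.836° = 38.429079
roll angle φ = 17.200° = 0.30019663 rad
x = r_b·(cos φ + φ·sin φ) = 38.429079·(0.95527836 + 0.30019663·0.29570805) = 40.121838
y = r_b·(sin φ − φ·cos φ) = 38.429079·(0.29570805 − 0.30019663·0.95527836) = 0.343429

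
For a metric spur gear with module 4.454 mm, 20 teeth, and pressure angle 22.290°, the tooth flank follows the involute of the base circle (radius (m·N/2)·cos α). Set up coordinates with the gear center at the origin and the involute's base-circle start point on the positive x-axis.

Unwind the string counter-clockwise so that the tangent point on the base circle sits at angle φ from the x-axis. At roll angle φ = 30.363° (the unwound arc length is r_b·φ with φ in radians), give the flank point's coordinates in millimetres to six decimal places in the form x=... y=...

pitch radius r_p = m·N/2 = 4.454·20/2 = 44.540000
base radius r_b = r_p·cos α = 44.540000·cos 22.290° = 41.211790
roll angle φ = 30.363° = 0.52993432 rad
x = r_b·(cos φ + φ·sin φ) = 41.211790·(0.86284027 + 0.52993432·0.50547667) = 46.598571
y = r_b·(sin φ − φ·cos φ) = 41.211790·(0.50547667 − 0.52993432·0.86284027) = 1.987562

x=46.598571 y=1.987562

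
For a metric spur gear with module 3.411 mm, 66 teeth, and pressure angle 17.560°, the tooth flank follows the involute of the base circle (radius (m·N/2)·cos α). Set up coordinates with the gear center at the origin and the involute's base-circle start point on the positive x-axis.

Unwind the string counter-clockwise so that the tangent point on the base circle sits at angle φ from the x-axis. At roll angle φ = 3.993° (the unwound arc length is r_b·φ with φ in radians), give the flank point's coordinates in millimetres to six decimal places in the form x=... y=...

x=107.578032 y=0.012102

pitch radius r_p = m·N/2 = 3.411·66/2 = 112.563000
base radius r_b = r_p·cos α = 112.563000·cos 17.560° = 107.317736
roll angle φ = 3.993° = 0.06969100 rad
x = r_b·(cos φ + φ·sin φ) = 107.317736·(0.99757257 + 0.06969100·0.06963460) = 107.578032
y = r_b·(sin φ − φ·cos φ) = 107.317736·(0.06963460 − 0.06969100·0.99757257) = 0.012102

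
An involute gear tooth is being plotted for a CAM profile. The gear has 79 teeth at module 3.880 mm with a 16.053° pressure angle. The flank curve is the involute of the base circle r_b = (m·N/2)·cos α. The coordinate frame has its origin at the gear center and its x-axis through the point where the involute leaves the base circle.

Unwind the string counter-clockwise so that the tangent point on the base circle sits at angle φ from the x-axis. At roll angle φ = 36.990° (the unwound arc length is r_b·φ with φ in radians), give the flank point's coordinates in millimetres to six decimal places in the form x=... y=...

pitch radius r_p = m·N/2 = 3.880·79/2 = 153.260000
base radius r_b = r_p·cos α = 153.260000·cos 16.053° = 147.283828
roll angle φ = 36.990° = 0.64559729 rad
x = r_b·(cos φ + φ·sin φ) = 147.283828·(0.79874053 + 0.64559729·0.60167563) = 174.852516
y = r_b·(sin φ − φ·cos φ) = 147.283828·(0.60167563 − 0.64559729·0.79874053) = 12.668015

x=174.852516 y=12.668015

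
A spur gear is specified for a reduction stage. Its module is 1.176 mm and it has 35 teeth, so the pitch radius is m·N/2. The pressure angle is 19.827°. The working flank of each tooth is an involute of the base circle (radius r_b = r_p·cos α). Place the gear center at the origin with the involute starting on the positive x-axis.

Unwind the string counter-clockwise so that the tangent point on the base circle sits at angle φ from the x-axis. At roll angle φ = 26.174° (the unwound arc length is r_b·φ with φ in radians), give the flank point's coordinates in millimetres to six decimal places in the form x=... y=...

pitch radius r_p = m·N/2 = 1.176·35/2 = 20.580000
base radius r_b = r_p·cos α = 20.580000·cos 19.827° = 19.360039
roll angle φ = 26.174° = 0.45682248 rad
x = r_b·(cos φ + φ·sin φ) = 19.360039·(0.89745863 + 0.45682248·0.44109864) = 21.275955
y = r_b·(sin φ − φ·cos φ) = 19.360039·(0.44109864 − 0.45682248·0.89745863) = 0.602472

x=21.275955 y=0.602472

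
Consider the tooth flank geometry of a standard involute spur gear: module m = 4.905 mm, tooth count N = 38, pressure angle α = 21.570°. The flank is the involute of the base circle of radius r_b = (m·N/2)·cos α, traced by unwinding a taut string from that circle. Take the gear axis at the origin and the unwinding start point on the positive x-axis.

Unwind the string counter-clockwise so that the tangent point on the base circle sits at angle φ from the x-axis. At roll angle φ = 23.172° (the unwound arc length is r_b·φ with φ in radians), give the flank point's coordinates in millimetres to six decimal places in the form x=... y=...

x=93.469093 y=1.879933

pitch radius r_p = m·N/2 = 4.905·38/2 = 93.195000
base radius r_b = r_p·cos α = 93.195000·cos 21.570° = 86.668471
roll angle φ = 23.172° = 0.40442769 rad
x = r_b·(cos φ + φ·sin φ) = 86.668471·(0.91932775 + 0.40442769·0.39349269) = 93.469093
y = r_b·(sin φ − φ·cos φ) = 86.668471·(0.39349269 − 0.40442769·0.91932775) = 1.879933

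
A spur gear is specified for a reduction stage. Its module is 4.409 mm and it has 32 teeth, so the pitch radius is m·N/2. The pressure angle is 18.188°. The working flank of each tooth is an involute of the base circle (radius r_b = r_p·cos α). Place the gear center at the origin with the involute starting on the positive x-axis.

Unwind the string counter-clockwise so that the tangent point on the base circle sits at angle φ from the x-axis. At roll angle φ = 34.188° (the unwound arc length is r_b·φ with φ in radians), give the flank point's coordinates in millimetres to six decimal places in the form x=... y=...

pitch radius r_p = m·N/2 = 4.409·32/2 = 70.544000
base radius r_b = r_p·cos α = 70.544000·cos 18.188° = 67.019442
roll angle φ = 34.188° = 0.59669316 rad
x = r_b·(cos φ + φ·sin φ) = 67.019442·(0.82719828 + 0.59669316·0.56191014) = 77.909177
y = r_b·(sin φ − φ·cos φ) = 67.019442·(0.56191014 − 0.59669316·0.82719828) = 4.579209

x=77.909177 y=4.579209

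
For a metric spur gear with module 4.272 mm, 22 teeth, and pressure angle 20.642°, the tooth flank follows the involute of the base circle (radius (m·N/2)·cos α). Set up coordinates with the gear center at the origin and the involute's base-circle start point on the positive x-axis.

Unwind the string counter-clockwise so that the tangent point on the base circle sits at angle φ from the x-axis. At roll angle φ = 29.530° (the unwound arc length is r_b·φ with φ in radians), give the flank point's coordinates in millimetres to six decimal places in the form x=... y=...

pitch radius r_p = m·N/2 = 4.272·22/2 = 46.992000
base radius r_b = r_p·cos α = 46.992000·cos 20.642° = 43.975178
roll angle φ = 29.530° = 0.51539573 rad
x = r_b·(cos φ + φ·sin φ) = 43.975178·(0.87009774 + 0.51539573·0.49287921) = 49.433623
y = r_b·(sin φ − φ·cos φ) = 43.975178·(0.49287921 − 0.51539573·0.87009774) = 1.954017

x=49.433623 y=1.954017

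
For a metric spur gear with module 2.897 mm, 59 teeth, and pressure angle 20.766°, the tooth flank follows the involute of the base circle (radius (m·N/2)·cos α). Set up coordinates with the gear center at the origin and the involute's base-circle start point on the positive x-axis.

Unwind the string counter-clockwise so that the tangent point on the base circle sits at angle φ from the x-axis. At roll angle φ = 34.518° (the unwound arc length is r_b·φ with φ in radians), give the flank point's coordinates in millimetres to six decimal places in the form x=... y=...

pitch radius r_p = m·N/2 = 2.897·59/2 = 85.461500
base radius r_b = r_p·cos α = 85.461500·cos 20.766° = 79.909599
roll angle φ = 34.518° = 0.60245275 rad
x = r_b·(cos φ + φ·sin φ) = 79.909599·(0.82394821 + 0.60245275·0.56666512) = 93.121626
y = r_b·(sin φ − φ·cos φ) = 79.909599·(0.56666512 − 0.60245275·0.82394821) = 5.615667

x=93.121626 y=5.615667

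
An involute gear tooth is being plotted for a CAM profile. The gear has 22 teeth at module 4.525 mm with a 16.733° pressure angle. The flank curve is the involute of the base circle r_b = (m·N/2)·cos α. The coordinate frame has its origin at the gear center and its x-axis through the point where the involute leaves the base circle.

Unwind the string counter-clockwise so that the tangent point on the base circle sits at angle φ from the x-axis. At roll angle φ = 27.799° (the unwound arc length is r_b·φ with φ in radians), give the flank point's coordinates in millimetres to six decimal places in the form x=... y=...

x=52.952011 y=1.772399

pitch radius r_p = m·N/2 = 4.525·22/2 = 49.775000
base radius r_b = r_p·cos α = 49.775000·cos 16.733° = 47.667369
roll angle φ = 27.799° = 0.48518408 rad
x = r_b·(cos φ + φ·sin φ) = 47.667369·(0.88458912 + 0.48518408·0.46637120) = 52.952011
y = r_b·(sin φ − φ·cos φ) = 47.667369·(0.46637120 − 0.48518408·0.88458912) = 1.772399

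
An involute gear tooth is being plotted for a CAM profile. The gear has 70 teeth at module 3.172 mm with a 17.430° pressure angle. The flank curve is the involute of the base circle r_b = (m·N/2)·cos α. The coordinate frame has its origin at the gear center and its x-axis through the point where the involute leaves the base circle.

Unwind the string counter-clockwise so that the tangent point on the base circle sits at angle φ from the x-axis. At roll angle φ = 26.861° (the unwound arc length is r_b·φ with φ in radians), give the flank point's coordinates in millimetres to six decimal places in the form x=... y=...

pitch radius r_p = m·N/2 = 3.172·70/2 = 111.020000
base radius r_b = r_p·cos α = 111.020000·cos 17.430° = 105.922364
roll angle φ = 26.861° = 0.46881289 rad
x = r_b·(cos φ + φ·sin φ) = 105.922364·(0.89210529 + 0.46881289·0.45182758) = 116.930650
y = r_b·(sin φ − φ·cos φ) = 105.922364·(0.45182758 − 0.46881289·0.89210529) = 3.558686

x=116.930650 y=3.558686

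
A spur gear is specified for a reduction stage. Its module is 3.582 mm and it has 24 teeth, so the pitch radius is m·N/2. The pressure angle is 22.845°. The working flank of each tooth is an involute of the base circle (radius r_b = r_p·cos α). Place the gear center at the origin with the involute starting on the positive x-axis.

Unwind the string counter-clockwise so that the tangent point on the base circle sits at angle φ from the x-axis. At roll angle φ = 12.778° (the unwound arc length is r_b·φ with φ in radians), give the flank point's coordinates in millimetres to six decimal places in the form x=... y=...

pitch radius r_p = m·N/2 = 3.582·24/2 = 42.984000
base radius r_b = r_p·cos α = 42.984000·cos 22.845° = 39.612271
roll angle φ = 12.778° = 0.22301817 rad
x = r_b·(cos φ + φ·sin φ) = 39.612271·(0.97523435 + 0.22301817·0.22117405) = 40.585156
y = r_b·(sin φ − φ·cos φ) = 39.612271·(0.22117405 − 0.22301817·0.97523435) = 0.145736

x=40.585156 y=0.145736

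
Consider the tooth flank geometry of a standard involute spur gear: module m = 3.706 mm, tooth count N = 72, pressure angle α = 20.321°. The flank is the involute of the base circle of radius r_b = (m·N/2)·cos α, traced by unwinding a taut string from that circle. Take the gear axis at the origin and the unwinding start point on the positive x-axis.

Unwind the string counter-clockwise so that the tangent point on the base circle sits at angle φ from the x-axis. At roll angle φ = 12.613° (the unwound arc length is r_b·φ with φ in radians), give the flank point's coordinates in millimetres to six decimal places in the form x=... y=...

pitch radius r_p = m·N/2 = 3.706·72/2 = 133.416000
base radius r_b = r_p·cos α = 133.416000·cos 20.321° = 125.112417
roll angle φ = 12.613° = 0.22013838 rad
x = r_b·(cos φ + φ·sin φ) = 125.112417·(0.97586724 + 0.22013838·0.21836466) = 128.107318
y = r_b·(sin φ − φ·cos φ) = 125.112417·(0.21836466 − 0.22013838·0.97586724) = 0.442752

x=128.107318 y=0.442752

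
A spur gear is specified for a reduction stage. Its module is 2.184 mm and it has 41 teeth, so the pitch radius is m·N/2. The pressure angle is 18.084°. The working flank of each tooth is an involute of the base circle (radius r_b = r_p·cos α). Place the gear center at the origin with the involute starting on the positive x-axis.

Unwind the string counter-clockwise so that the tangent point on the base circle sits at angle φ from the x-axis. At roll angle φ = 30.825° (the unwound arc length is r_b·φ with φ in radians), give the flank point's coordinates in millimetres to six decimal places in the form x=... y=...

pitch radius r_p = m·N/2 = 2.184·41/2 = 44.772000
base radius r_b = r_p·cos α = 44.772000·cos 18.084° = 42.560373
roll angle φ = 30.825° = 0.53799774 rad
x = r_b·(cos φ + φ·sin φ) = 42.560373·(0.85873639 + 0.53799774·0.51241761) = 48.281164
y = r_b·(sin φ − φ·cos φ) = 42.560373·(0.51241761 − 0.53799774·0.85873639) = 2.145867

x=48.281164 y=2.145867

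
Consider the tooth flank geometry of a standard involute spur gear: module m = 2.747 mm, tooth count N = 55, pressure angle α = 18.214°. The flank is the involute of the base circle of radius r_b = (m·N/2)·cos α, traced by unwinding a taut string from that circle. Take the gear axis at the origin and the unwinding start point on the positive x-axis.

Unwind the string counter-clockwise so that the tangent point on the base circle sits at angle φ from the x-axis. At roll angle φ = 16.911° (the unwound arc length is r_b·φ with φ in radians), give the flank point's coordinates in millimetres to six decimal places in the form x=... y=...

x=74.815334 y=0.609674

pitch radius r_p = m·N/2 = 2.747·55/2 = 75.542500
base radius r_b = r_p·cos α = 75.542500·cos 18.214° = 71.757496
roll angle φ = 16.911° = 0.29515263 rad
x = r_b·(cos φ + φ·sin φ) = 71.757496·(0.95675776 + 0.29515263·0.29088588) = 74.815334
y = r_b·(sin φ − φ·cos φ) = 71.757496·(0.29088588 − 0.29515263·0.95675776) = 0.609674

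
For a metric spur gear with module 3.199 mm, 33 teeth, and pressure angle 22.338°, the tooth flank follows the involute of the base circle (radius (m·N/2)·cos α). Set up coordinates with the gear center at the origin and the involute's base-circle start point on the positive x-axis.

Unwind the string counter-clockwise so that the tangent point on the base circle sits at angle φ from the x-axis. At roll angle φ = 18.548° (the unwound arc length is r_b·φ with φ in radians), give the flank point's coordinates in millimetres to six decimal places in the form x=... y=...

x=51.314105 y=0.546341

pitch radius r_p = m·N/2 = 3.199·33/2 = 52.783500
base radius r_b = r_p·cos α = 52.783500·cos 22.338° = 48.822513
roll angle φ = 18.548° = 0.32372367 rad
x = r_b·(cos φ + φ·sin φ) = 48.822513·(0.94805750 + 0.32372367·0.31809901) = 51.314105
y = r_b·(sin φ − φ·cos φ) = 48.822513·(0.31809901 − 0.32372367·0.94805750) = 0.546341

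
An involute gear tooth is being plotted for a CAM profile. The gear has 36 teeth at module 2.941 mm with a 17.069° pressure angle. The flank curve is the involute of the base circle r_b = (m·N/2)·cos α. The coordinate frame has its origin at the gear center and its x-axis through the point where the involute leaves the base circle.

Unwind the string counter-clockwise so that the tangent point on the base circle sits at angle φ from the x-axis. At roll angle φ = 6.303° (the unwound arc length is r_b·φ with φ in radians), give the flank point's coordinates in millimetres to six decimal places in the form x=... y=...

x=50.911472 y=0.022430

pitch radius r_p = m·N/2 = 2.941·36/2 = 52.938000
base radius r_b = r_p·cos α = 52.938000·cos 17.069° = 50.606185
roll angle φ = 6.303° = 0.11000810 rad
x = r_b·(cos φ + φ·sin φ) = 50.606185·(0.99395521 + 0.11000810·0.10978635) = 50.911472
y = r_b·(sin φ − φ·cos φ) = 50.606185·(0.10978635 − 0.11000810·0.99395521) = 0.022430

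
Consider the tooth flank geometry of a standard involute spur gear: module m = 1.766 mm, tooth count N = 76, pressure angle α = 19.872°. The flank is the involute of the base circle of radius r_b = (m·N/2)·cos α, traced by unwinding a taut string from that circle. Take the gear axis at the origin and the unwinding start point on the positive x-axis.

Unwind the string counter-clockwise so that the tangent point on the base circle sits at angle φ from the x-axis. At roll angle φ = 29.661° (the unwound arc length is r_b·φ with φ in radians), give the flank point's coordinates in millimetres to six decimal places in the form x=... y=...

x=71.010637 y=2.841165

pitch radius r_p = m·N/2 = 1.766·76/2 = 67.108000
base radius r_b = r_p·cos α = 67.108000·cos 19.872° = 63.112011
roll angle φ = 29.661° = 0.51768211 rad
x = r_b·(cos φ + φ·sin φ) = 63.112011·(0.86896856 + 0.51768211·0.49486729) = 71.010637
y = r_b·(sin φ − φ·cos φ) = 63.112011·(0.49486729 − 0.51768211·0.86896856) = 2.841165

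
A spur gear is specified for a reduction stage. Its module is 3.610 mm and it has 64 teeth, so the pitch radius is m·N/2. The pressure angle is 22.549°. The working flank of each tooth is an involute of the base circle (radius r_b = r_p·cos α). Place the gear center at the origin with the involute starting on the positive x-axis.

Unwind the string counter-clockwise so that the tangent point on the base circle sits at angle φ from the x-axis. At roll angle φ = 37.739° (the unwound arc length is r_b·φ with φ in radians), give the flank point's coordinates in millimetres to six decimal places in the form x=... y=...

x=127.381650 y=9.728380

pitch radius r_p = m·N/2 = 3.610·64/2 = 115.520000
base radius r_b = r_p·cos α = 115.520000·cos 22.549° = 106.688718
roll angle φ = 37.739° = 0.65866981 rad
x = r_b·(cos φ + φ·sin φ) = 106.688718·(0.79080710 + 0.65866981·0.61206547) = 127.381650
y = r_b·(sin φ − φ·cos φ) = 106.688718·(0.61206547 − 0.65866981·0.79080710) = 9.728380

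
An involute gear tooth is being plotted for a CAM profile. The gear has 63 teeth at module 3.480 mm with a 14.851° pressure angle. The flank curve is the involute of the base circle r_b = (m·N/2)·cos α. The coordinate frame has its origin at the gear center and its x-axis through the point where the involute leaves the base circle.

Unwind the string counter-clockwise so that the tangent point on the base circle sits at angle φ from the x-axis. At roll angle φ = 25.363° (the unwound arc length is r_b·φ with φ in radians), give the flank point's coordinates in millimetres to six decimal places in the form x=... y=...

pitch radius r_p = m·N/2 = 3.480·63/2 = 109.620000
base radius r_b = r_p·cos α = 109.620000·cos 14.851° = 105.958213
roll angle φ = 25.363° = 0.44266786 rad
x = r_b·(cos φ + φ·sin φ) = 105.958213·(0.90361210 + 0.44266786·0.42835170) = 115.836657
y = r_b·(sin φ − φ·cos φ) = 105.958213·(0.42835170 − 0.44266786·0.90361210) = 3.004092

x=115.836657 y=3.004092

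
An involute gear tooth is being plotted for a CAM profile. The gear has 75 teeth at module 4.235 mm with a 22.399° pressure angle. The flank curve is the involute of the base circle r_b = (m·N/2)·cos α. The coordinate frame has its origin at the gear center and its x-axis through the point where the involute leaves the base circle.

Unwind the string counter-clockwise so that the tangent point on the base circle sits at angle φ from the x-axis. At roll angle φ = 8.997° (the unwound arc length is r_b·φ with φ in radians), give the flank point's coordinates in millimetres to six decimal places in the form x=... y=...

pitch radius r_p = m·N/2 = 4.235·75/2 = 158.812500
base radius r_b = r_p·cos α = 158.812500·cos 22.399° = 146.830523
roll angle φ = 8.997° = 0.15702727 rad
x = r_b·(cos φ + φ·sin φ) = 146.830523·(0.98769653 + 0.15702727·0.15638275) = 148.629621
y = r_b·(sin φ − φ·cos φ) = 146.830523·(0.15638275 − 0.15702727·0.98769653) = 0.189038

x=148.629621 y=0.189038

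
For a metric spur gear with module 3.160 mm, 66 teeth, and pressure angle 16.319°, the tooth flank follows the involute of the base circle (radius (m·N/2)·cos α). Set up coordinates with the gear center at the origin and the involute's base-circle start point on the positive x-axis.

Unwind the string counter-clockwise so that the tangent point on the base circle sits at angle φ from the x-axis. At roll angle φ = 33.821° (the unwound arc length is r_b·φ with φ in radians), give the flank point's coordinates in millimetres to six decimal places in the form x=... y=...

x=116.024818 y=6.625269

pitch radius r_p = m·N/2 = 3.160·66/2 = 104.280000
base radius r_b = r_p·cos α = 104.280000·cos 16.319° = 100.078785
roll angle φ = 33.821° = 0.59028781 rad
x = r_b·(cos φ + φ·sin φ) = 100.078785·(0.83078052 + 0.59028781·0.55660015) = 116.024818
y = r_b·(sin φ − φ·cos φ) = 100.078785·(0.55660015 − 0.59028781·0.83078052) = 6.625269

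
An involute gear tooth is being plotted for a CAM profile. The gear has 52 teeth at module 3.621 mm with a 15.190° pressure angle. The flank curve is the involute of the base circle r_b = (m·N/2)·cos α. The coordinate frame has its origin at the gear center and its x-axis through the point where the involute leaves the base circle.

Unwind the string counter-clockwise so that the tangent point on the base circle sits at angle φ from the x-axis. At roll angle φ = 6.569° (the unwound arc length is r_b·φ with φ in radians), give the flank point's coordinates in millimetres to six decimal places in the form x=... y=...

x=91.451935 y=0.045582

pitch radius r_p = m·N/2 = 3.621·52/2 = 94.146000
base radius r_b = r_p·cos α = 94.146000·cos 15.190° = 90.856750
roll angle φ = 6.569° = 0.11465068 rad
x = r_b·(cos φ + φ·sin φ) = 90.856750·(0.99343481 + 0.11465068·0.11439967) = 91.451935
y = r_b·(sin φ − φ·cos φ) = 90.856750·(0.11439967 − 0.11465068·0.99343481) = 0.045582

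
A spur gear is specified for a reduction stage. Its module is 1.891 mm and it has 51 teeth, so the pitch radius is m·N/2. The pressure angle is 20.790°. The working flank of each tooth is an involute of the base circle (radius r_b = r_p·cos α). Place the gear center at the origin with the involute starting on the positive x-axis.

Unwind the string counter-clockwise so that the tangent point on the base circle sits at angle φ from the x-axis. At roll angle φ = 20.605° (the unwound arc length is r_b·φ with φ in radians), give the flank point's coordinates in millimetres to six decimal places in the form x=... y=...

pitch radius r_p = m·N/2 = 1.891·51/2 = 48.220500
base radius r_b = r_p·cos α = 48.220500·cos 20.790° = 45.080749
roll angle φ = 20.605° = 0.35962509 rad
x = r_b·(cos φ + φ·sin φ) = 45.080749·(0.93602883 + 0.35962509·0.35192333) = 47.902322
y = r_b·(sin φ − φ·cos φ) = 45.080749·(0.35192333 − 0.35962509·0.93602883) = 0.689910

x=47.902322 y=0.689910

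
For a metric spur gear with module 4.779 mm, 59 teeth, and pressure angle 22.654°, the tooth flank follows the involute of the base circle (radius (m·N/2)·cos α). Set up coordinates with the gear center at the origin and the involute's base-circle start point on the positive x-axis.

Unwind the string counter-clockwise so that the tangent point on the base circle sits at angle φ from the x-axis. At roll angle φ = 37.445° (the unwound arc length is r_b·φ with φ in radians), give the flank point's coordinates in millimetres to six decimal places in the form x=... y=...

pitch radius r_p = m·N/2 = 4.779·59/2 = 140.980500
base radius r_b = r_p·cos α = 140.980500·cos 22.654° = 130.103519
roll angle φ = 37.445° = 0.65353854 rad
x = r_b·(cos φ + φ·sin φ) = 130.103519·(0.79393734 + 0.65353854·0.60799958) = 154.990826
y = r_b·(sin φ − φ·cos φ) = 130.103519·(0.60799958 − 0.65353854·0.79393734) = 11.596248

x=154.990826 y=11.596248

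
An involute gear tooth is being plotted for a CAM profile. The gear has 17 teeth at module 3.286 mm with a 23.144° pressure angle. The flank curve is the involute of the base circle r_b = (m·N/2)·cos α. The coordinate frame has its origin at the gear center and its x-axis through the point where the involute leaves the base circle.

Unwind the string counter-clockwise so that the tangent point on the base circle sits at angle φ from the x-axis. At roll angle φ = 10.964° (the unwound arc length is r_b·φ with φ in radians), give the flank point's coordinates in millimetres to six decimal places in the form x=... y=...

pitch radius r_p = m·N/2 = 3.286·17/2 = 27.931000
base radius r_b = r_p·cos α = 27.931000·cos 23.144° = 25.683111
roll angle φ = 10.964° = 0.19135790 rad
x = r_b·(cos φ + φ·sin φ) = 25.683111·(0.98174688 + 0.19135790·0.19019218) = 26.149045
y = r_b·(sin φ − φ·cos φ) = 25.683111·(0.19019218 − 0.19135790·0.98174688) = 0.059769

x=26.149045 y=0.059769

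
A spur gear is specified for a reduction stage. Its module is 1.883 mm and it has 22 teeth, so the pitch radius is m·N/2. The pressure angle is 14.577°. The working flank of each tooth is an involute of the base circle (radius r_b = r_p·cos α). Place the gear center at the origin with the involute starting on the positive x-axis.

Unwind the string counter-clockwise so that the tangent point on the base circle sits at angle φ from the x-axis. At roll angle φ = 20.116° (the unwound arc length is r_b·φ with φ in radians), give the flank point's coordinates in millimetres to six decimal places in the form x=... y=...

x=21.243937 y=0.285632

pitch radius r_p = m·N/2 = 1.883·22/2 = 20.713000
base radius r_b = r_p·cos α = 20.713000·cos 14.577° = 20.046254
roll angle φ = 20.116° = 0.35109043 rad
x = r_b·(cos φ + φ·sin φ) = 20.046254·(0.93899825 + 0.35109043·0.34392193) = 21.243937
y = r_b·(sin φ − φ·cos φ) = 20.046254·(0.34392193 − 0.35109043·0.93899825) = 0.285632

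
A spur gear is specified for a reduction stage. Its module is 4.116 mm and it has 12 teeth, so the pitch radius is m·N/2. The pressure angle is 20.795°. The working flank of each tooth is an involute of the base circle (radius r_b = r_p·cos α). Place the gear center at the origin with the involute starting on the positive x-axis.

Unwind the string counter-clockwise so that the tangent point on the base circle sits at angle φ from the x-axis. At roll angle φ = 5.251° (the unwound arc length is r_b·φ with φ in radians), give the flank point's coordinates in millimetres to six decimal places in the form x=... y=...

x=23.183974 y=0.005919

pitch radius r_p = m·N/2 = 4.116·12/2 = 24.696000
base radius r_b = r_p·cos α = 24.696000·cos 20.795° = 23.087220
roll angle φ = 5.251° = 0.09164724 rad
x = r_b·(cos φ + φ·sin φ) = 23.087220·(0.99580333 + 0.09164724·0.09151900) = 23.183974
y = r_b·(sin φ − φ·cos φ) = 23.087220·(0.09151900 − 0.09164724·0.99580333) = 0.005919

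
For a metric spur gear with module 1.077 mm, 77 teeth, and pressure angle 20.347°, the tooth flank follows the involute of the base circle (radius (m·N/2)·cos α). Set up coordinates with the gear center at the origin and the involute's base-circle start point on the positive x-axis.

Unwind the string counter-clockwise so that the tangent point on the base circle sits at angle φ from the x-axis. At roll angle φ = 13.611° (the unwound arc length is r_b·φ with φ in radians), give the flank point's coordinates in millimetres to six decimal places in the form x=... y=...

pitch radius r_p = m·N/2 = 1.077·77/2 = 41.464500
base radius r_b = r_p·cos α = 41.464500·cos 20.347° = 38.877282
roll angle φ = 13.611° = 0.23755676 rad
x = r_b·(cos φ + φ·sin φ) = 38.877282·(0.97191584 + 0.23755676·0.23532871) = 39.958839
y = r_b·(sin φ − φ·cos φ) = 38.877282·(0.23532871 − 0.23755676·0.97191584) = 0.172752

x=39.958839 y=0.172752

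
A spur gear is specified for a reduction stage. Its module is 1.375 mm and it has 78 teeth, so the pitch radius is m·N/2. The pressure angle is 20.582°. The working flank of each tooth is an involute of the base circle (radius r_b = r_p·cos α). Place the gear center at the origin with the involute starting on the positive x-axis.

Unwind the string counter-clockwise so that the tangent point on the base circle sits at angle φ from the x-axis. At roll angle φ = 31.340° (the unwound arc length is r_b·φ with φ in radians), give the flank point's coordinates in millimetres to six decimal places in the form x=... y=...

x=57.159726 y=2.657541

pitch radius r_p = m·N/2 = 1.375·78/2 = 53.625000
base radius r_b = r_p·cos α = 53.625000·cos 20.582° = 50.202118
roll angle φ = 31.340° = 0.54698619 rad
x = r_b·(cos φ + φ·sin φ) = 50.202118·(0.85409593 + 0.54698619·0.52011551) = 57.159726
y = r_b·(sin φ − φ·cos φ) = 50.202118·(0.52011551 − 0.54698619·0.85409593) = 2.657541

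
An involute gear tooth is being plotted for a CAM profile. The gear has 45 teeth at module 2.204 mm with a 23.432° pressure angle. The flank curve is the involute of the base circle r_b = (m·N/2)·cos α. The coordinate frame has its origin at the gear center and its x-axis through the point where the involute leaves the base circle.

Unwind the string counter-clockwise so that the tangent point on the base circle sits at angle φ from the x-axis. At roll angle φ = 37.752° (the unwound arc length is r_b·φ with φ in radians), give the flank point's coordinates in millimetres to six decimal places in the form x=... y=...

x=54.330914 y=4.153108

pitch radius r_p = m·N/2 = 2.204·45/2 = 49.590000
base radius r_b = r_p·cos α = 49.590000·cos 23.432° = 45.500445
roll angle φ = 37.752° = 0.65889670 rad
x = r_b·(cos φ + φ·sin φ) = 45.500445·(0.79066820 + 0.65889670·0.61224488) = 54.330914
y = r_b·(sin φ − φ·cos φ) = 45.500445·(0.61224488 − 0.65889670·0.79066820) = 4.153108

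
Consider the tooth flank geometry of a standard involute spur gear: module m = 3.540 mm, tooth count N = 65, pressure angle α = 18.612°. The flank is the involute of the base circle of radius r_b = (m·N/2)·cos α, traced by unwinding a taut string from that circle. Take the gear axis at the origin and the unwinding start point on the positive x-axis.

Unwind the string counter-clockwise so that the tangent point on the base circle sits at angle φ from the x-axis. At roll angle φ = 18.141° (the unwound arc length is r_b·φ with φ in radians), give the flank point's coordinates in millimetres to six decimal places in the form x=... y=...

pitch radius r_p = m·N/2 = 3.540·65/2 = 115.050000
base radius r_b = r_p·cos α = 115.050000·cos 18.612° = 109.033068
roll angle φ = 18.141° = 0.31662018 rad
x = r_b·(cos φ + φ·sin φ) = 109.033068·(0.95029317 + 0.31662018·0.31135652) = 114.362051
y = r_b·(sin φ − φ·cos φ) = 109.033068·(0.31135652 − 0.31662018·0.95029317) = 1.142070

x=114.362051 y=1.142070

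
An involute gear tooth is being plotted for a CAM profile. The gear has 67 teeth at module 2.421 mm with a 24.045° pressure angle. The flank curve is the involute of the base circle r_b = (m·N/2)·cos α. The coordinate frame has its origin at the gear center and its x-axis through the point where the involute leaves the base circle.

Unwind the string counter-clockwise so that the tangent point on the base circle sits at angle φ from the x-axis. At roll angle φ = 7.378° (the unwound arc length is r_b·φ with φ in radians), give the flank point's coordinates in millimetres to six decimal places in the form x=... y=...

x=74.677332 y=0.052629

pitch radius r_p = m·N/2 = 2.421·67/2 = 81.103500
base radius r_b = r_p·cos α = 81.103500·cos 24.045° = 74.065803
roll angle φ = 7.378° = 0.12877039 rad
x = r_b·(cos φ + φ·sin φ) = 74.065803·(0.99172054 + 0.12877039·0.12841481) = 74.677332
y = r_b·(sin φ − φ·cos φ) = 74.065803·(0.12841481 − 0.12877039·0.99172054) = 0.052629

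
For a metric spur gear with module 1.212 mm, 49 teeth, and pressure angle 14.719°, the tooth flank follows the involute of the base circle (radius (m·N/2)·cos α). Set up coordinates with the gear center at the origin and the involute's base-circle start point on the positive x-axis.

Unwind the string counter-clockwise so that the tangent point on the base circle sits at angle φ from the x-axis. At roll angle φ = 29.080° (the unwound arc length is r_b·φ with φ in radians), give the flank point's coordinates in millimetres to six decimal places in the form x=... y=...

x=32.183776 y=1.219671

pitch radius r_p = m·N/2 = 1.212·49/2 = 29.694000
base radius r_b = r_p·cos α = 29.694000·cos 14.719° = 28.719548
roll angle φ = 29.080° = 0.50754175 rad
x = r_b·(cos φ + φ·sin φ) = 28.719548·(0.87394193 + 0.50754175·0.48603035) = 32.183776
y = r_b·(sin φ − φ·cos φ) = 28.719548·(0.48603035 − 0.50754175·0.87394193) = 1.219671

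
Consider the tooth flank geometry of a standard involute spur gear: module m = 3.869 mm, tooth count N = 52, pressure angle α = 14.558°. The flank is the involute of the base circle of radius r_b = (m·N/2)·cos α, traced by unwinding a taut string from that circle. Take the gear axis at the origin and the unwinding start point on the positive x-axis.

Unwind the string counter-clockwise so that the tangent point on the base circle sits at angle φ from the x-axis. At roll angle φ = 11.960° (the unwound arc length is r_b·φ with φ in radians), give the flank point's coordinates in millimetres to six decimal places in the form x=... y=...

x=99.462472 y=0.293907

pitch radius r_p = m·N/2 = 3.869·52/2 = 100.594000
base radius r_b = r_p·cos α = 100.594000·cos 14.558° = 97.364298
roll angle φ = 11.960° = 0.20874138 rad
x = r_b·(cos φ + φ·sin φ) = 97.364298·(0.97829251 + 0.20874138·0.20722876) = 99.462472
y = r_b·(sin φ − φ·cos φ) = 97.364298·(0.20722876 − 0.20874138·0.97829251) = 0.293907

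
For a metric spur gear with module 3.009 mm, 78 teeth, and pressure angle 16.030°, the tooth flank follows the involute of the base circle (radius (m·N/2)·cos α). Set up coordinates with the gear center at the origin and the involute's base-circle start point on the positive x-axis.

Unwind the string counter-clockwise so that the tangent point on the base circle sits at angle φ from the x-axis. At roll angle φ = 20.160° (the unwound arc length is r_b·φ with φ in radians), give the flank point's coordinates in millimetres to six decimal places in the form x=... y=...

x=119.555281 y=1.617556

pitch radius r_p = m·N/2 = 3.009·78/2 = 117.351000
base radius r_b = r_p·cos α = 117.351000·cos 16.030° = 112.788069
roll angle φ = 20.160° = 0.35185838 rad
x = r_b·(cos φ + φ·sin φ) = 112.788069·(0.93873386 + 0.35185838·0.34464292) = 119.555281
y = r_b·(sin φ − φ·cos φ) = 112.788069·(0.34464292 − 0.35185838·0.93873386) = 1.617556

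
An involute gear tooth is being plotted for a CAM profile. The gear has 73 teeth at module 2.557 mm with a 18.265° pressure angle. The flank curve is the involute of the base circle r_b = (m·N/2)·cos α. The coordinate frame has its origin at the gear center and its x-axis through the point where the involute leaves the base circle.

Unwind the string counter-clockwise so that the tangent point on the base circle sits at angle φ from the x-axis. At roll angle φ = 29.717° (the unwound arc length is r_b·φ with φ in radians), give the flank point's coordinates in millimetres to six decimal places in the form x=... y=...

x=99.759279 y=4.012082

pitch radius r_p = m·N/2 = 2.557·73/2 = 93.330500
base radius r_b = r_p·cos α = 93.330500·cos 18.265° = 88.628239
roll angle φ = 29.717° = 0.51865949 rad
x = r_b·(cos φ + φ·sin φ) = 88.628239·(0.86848447 + 0.51865949·0.49571637) = 99.759279
y = r_b·(sin φ − φ·cos φ) = 88.628239·(0.49571637 − 0.51865949·0.86848447) = 4.012082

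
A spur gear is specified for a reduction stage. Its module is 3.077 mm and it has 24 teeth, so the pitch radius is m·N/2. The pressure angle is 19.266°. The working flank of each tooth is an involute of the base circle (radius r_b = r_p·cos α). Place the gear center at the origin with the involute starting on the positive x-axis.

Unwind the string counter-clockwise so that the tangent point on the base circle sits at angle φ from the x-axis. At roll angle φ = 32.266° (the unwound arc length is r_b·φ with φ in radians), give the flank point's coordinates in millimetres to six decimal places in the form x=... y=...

pitch radius r_p = m·N/2 = 3.077·24/2 = 36.924000
base radius r_b = r_p·cos α = 36.924000·cos 19.266° = 34.856142
roll angle φ = 32.266° = 0.56314794 rad
x = r_b·(cos φ + φ·sin φ) = 34.856142·(0.84557878 + 0.56314794·0.53385067) = 39.952657
y = r_b·(sin φ − φ·cos φ) = 34.856142·(0.53385067 − 0.56314794·0.84557878) = 2.009970

x=39.952657 y=2.009970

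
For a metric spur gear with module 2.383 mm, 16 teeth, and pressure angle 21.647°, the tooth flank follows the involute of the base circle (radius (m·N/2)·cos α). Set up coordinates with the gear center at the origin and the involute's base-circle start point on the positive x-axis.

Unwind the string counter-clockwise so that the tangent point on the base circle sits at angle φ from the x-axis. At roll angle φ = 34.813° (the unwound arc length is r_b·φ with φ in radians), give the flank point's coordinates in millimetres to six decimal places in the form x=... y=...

pitch radius r_p = m·N/2 = 2.383·16/2 = 19.064000
base radius r_b = r_p·cos α = 19.064000·cos 21.647° = 17.719496
roll angle φ = 34.813° = 0.60760147 rad
x = r_b·(cos φ + φ·sin φ) = 17.719496·(0.82101970 + 0.60760147·0.57089987) = 20.694587
y = r_b·(sin φ − φ·cos φ) = 17.719496·(0.57089987 − 0.60760147·0.82101970) = 1.276638

x=20.694587 y=1.276638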